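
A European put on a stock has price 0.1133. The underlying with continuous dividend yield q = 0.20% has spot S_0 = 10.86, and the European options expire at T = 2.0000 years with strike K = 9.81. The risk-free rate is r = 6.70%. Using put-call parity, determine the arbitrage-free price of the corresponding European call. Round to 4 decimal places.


Put-call parity: C - P = S_0 * exp(-qT) - K * exp(-rT).
S_0 * exp(-qT) = 10.8600 * 0.99600799 = 10.81664676
K * exp(-rT) = 9.8100 * 0.87459006 = 8.57972853
C = P + S*exp(-qT) - K*exp(-rT)
C = 0.1133 + 10.81664676 - 8.57972853 = 2.3502

Answer: Call price = 2.3502


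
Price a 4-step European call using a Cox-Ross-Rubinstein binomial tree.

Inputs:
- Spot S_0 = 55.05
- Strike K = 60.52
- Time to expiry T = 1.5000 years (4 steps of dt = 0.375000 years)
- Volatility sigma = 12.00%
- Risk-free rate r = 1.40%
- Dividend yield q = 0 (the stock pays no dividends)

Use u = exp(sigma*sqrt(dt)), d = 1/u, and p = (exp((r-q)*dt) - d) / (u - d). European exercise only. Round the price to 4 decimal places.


dt = T/N = 0.375000
u = exp(sigma*sqrt(dt)) = 1.076252; d = 1/u = 0.929150
p = (exp((r-q)*dt) - d) / (u - d) = 0.517421
Discount per step: exp(-r*dt) = 0.994764
Stock lattice S(k, i) with i counting down-moves:
  k=0: S(0,0) = 55.0500
  k=1: S(1,0) = 59.2477; S(1,1) = 51.1497
  k=2: S(2,0) = 63.7654; S(2,1) = 55.0500; S(2,2) = 47.5258
  k=3: S(3,0) = 68.6277; S(3,1) = 59.2477; S(3,2) = 51.1497; S(3,3) = 44.1586
  k=4: S(4,0) = 73.8607; S(4,1) = 63.7654; S(4,2) = 55.0500; S(4,3) = 47.5258; S(4,4) = 41.0300
Terminal payoffs V(N, i) = max(S_T - K, 0):
  V(4,0) = 13.340681; V(4,1) = 3.245433; V(4,2) = 0.000000; V(4,3) = 0.000000; V(4,4) = 0.000000
Backward induction: V(k, i) = exp(-r*dt) * [p * V(k+1, i) + (1-p) * V(k+1, i+1)].
  V(3,0) = exp(-r*dt) * [p*13.340681 + (1-p)*3.245433] = 8.424577
  V(3,1) = exp(-r*dt) * [p*3.245433 + (1-p)*0.000000] = 1.670461
  V(3,2) = exp(-r*dt) * [p*0.000000 + (1-p)*0.000000] = 0.000000
  V(3,3) = exp(-r*dt) * [p*0.000000 + (1-p)*0.000000] = 0.000000
  V(2,0) = exp(-r*dt) * [p*8.424577 + (1-p)*1.670461] = 5.138133
  V(2,1) = exp(-r*dt) * [p*1.670461 + (1-p)*0.000000] = 0.859805
  V(2,2) = exp(-r*dt) * [p*0.000000 + (1-p)*0.000000] = 0.000000
  V(1,0) = exp(-r*dt) * [p*5.138133 + (1-p)*0.859805] = 3.057406
  V(1,1) = exp(-r*dt) * [p*0.859805 + (1-p)*0.000000] = 0.442551
  V(0,0) = exp(-r*dt) * [p*3.057406 + (1-p)*0.442551] = 1.786129

Answer: Price = V(0,0) = 1.7861


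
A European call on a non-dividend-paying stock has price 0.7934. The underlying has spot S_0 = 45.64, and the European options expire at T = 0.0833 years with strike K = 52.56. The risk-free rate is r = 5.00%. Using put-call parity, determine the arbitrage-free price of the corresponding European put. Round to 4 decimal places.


Answer: Put price = 7.4949

Derivation:
Put-call parity: C - P = S_0 * exp(-qT) - K * exp(-rT).
S_0 * exp(-qT) = 45.6400 * 1.00000000 = 45.64000000
K * exp(-rT) = 52.5600 * 0.99584366 = 52.34154285
P = C - S*exp(-qT) + K*exp(-rT)
P = 0.7934 - 45.64000000 + 52.34154285 = 7.4949


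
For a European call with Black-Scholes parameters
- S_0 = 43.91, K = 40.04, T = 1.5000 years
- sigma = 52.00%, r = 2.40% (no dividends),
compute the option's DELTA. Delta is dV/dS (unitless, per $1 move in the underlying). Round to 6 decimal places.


d1 = 0.5198306035; d2 = -0.1170367296
phi(d1) = 0.3485232065; exp(-qT) = 1.0000000000; exp(-rT) = 0.9646402935
N(d1) = 0.6984091764
Delta = exp(-qT) * N(d1) = 1.0000000000 * 0.6984091764 = 0.698409

Answer: Delta = 0.698409


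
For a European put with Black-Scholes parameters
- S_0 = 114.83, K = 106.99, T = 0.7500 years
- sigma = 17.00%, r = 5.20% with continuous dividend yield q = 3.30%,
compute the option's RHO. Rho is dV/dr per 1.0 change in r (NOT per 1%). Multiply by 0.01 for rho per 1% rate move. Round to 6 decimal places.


d1 = 0.6507410088; d2 = 0.5035166902
phi(d1) = 0.3228167470; exp(-qT) = 0.9755537700; exp(-rT) = 0.9617507091
N(-d2) = 0.3073005245
Rho = -K*T*exp(-rT)*N(-d2) = -106.9900 * 0.7500 * 0.9617507091 * 0.3073005245 = -23.715390

Answer: Rho = -23.715390


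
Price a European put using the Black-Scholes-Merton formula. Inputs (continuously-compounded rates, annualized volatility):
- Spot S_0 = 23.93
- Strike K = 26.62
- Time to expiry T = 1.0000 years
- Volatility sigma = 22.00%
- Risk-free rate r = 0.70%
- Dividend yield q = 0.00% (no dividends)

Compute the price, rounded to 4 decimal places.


Answer: Price = 3.6787

Derivation:
d1 = (ln(S/K) + (r - q + 0.5*sigma^2) * T) / (sigma * sqrt(T)) = -0.34240869
d2 = d1 - sigma * sqrt(T) = -0.56240869
exp(-rT) = 0.99302444; exp(-qT) = 1.00000000
P = K * exp(-rT) * N(-d2) - S_0 * exp(-qT) * N(-d1)
N(-d1) = 0.63397832; N(-d2) = 0.71308120
P = 26.6200 * 0.99302444 * 0.71308120 - 23.9300 * 1.00000000 * 0.63397832 = 3.6787


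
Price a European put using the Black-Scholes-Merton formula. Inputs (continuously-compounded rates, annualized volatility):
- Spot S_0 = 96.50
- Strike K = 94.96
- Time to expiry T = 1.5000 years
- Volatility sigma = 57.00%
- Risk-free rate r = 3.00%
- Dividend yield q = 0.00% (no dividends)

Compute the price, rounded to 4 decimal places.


Answer: Price = 22.7938

Derivation:
d1 = (ln(S/K) + (r - q + 0.5*sigma^2) * T) / (sigma * sqrt(T)) = 0.43655674
d2 = d1 - sigma * sqrt(T) = -0.26154784
exp(-rT) = 0.95599748; exp(-qT) = 1.00000000
P = K * exp(-rT) * N(-d2) - S_0 * exp(-qT) * N(-d1)
N(-d1) = 0.33121642; N(-d2) = 0.60316497
P = 94.9600 * 0.95599748 * 0.60316497 - 96.5000 * 1.00000000 * 0.33121642 = 22.7938


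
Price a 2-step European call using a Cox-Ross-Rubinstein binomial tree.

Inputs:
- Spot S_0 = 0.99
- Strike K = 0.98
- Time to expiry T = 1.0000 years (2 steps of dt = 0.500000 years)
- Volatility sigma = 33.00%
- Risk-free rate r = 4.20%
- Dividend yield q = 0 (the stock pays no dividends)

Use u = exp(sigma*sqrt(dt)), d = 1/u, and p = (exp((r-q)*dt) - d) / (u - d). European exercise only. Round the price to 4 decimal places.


Answer: Price = V(0,0) = 0.1410

Derivation:
dt = T/N = 0.500000
u = exp(sigma*sqrt(dt)) = 1.262817; d = 1/u = 0.791880
p = (exp((r-q)*dt) - d) / (u - d) = 0.486990
Discount per step: exp(-r*dt) = 0.979219
Stock lattice S(k, i) with i counting down-moves:
  k=0: S(0,0) = 0.9900
  k=1: S(1,0) = 1.2502; S(1,1) = 0.7840
  k=2: S(2,0) = 1.5788; S(2,1) = 0.9900; S(2,2) = 0.6208
Terminal payoffs V(N, i) = max(S_T - K, 0):
  V(2,0) = 0.598761; V(2,1) = 0.010000; V(2,2) = 0.000000
Backward induction: V(k, i) = exp(-r*dt) * [p * V(k+1, i) + (1-p) * V(k+1, i+1)].
  V(1,0) = exp(-r*dt) * [p*0.598761 + (1-p)*0.010000] = 0.290555
  V(1,1) = exp(-r*dt) * [p*0.010000 + (1-p)*0.000000] = 0.004769
  V(0,0) = exp(-r*dt) * [p*0.290555 + (1-p)*0.004769] = 0.140952


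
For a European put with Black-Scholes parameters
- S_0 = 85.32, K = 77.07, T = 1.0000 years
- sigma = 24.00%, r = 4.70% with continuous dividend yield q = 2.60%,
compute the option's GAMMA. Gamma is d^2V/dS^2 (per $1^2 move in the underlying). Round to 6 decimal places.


Answer: Gamma = 0.015554

Derivation:
d1 = 0.6312283076; d2 = 0.3912283076
phi(d1) = 0.3268796818; exp(-qT) = 0.9743350896; exp(-rT) = 0.9540873976
Gamma = exp(-qT) * phi(d1) / (S * sigma * sqrt(T)) = 0.9743350896 * 0.3268796818 / (85.3200 * 0.2400 * 1.0000000000) = 0.015554


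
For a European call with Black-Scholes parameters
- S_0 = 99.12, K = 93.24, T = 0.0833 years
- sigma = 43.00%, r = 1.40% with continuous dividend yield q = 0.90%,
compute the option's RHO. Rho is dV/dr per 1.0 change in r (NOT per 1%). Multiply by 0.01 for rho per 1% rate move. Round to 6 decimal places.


Answer: Rho = 5.181301

Derivation:
d1 = 0.5581704251; d2 = 0.4340649458
phi(d1) = 0.3413948189; exp(-qT) = 0.9992505810; exp(-rT) = 0.9988344797
N(d2) = 0.6678793600
Rho = K*T*exp(-rT)*N(d2) = 93.2400 * 0.0833 * 0.9988344797 * 0.6678793600 = 5.181301


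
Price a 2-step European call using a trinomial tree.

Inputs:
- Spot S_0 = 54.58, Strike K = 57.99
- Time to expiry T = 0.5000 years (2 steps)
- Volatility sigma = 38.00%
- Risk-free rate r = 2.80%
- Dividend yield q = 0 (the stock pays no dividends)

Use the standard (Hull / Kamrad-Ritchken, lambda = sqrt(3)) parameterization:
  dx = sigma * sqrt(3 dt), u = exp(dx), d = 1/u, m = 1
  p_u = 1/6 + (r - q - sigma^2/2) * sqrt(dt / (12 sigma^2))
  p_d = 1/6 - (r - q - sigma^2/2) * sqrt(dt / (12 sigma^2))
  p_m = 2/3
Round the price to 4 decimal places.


Answer: Price = V(0,0) = 4.5698

Derivation:
dt = T/N = 0.250000; dx = sigma*sqrt(3*dt) = 0.329090
u = exp(dx) = 1.389702; d = 1/u = 0.719579
p_u = 0.149878, p_m = 0.666667, p_d = 0.183455
Discount per step: exp(-r*dt) = 0.993024
Stock lattice S(k, j) with j the centered position index:
  k=0: S(0,+0) = 54.5800
  k=1: S(1,-1) = 39.2746; S(1,+0) = 54.5800; S(1,+1) = 75.8500
  k=2: S(2,-2) = 28.2612; S(2,-1) = 39.2746; S(2,+0) = 54.5800; S(2,+1) = 75.8500; S(2,+2) = 105.4089
Terminal payoffs V(N, j) = max(S_T - K, 0):
  V(2,-2) = 0.000000; V(2,-1) = 0.000000; V(2,+0) = 0.000000; V(2,+1) = 17.859959; V(2,+2) = 47.418874
Backward induction: V(k, j) = exp(-r*dt) * [p_u * V(k+1, j+1) + p_m * V(k+1, j) + p_d * V(k+1, j-1)]
  V(1,-1) = exp(-r*dt) * [p_u*0.000000 + p_m*0.000000 + p_d*0.000000] = 0.000000
  V(1,+0) = exp(-r*dt) * [p_u*17.859959 + p_m*0.000000 + p_d*0.000000] = 2.658141
  V(1,+1) = exp(-r*dt) * [p_u*47.418874 + p_m*17.859959 + p_d*0.000000] = 18.881051
  V(0,+0) = exp(-r*dt) * [p_u*18.881051 + p_m*2.658141 + p_d*0.000000] = 4.569846


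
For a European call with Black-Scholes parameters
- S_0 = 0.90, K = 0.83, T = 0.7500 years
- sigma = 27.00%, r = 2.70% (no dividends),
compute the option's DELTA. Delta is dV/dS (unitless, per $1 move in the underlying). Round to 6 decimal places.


d1 = 0.5497938221; d2 = 0.3159669631
phi(d1) = 0.3429827390; exp(-qT) = 1.0000000000; exp(-rT) = 0.9799536543
N(d1) = 0.7087696018
Delta = exp(-qT) * N(d1) = 1.0000000000 * 0.7087696018 = 0.708770

Answer: Delta = 0.708770


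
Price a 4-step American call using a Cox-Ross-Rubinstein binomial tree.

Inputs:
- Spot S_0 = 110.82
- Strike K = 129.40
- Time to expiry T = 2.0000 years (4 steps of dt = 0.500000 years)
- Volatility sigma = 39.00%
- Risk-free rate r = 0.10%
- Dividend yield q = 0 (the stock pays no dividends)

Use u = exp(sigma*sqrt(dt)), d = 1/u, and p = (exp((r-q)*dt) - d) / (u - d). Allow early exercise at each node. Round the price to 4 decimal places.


dt = T/N = 0.500000
u = exp(sigma*sqrt(dt)) = 1.317547; d = 1/u = 0.758986
p = (exp((r-q)*dt) - d) / (u - d) = 0.432386
Discount per step: exp(-r*dt) = 0.999500
Stock lattice S(k, i) with i counting down-moves:
  k=0: S(0,0) = 110.8200
  k=1: S(1,0) = 146.0106; S(1,1) = 84.1109
  k=2: S(2,0) = 192.3758; S(2,1) = 110.8200; S(2,2) = 63.8390
  k=3: S(3,0) = 253.4641; S(3,1) = 146.0106; S(3,2) = 84.1109; S(3,3) = 48.4529
  k=4: S(4,0) = 333.9509; S(4,1) = 192.3758; S(4,2) = 110.8200; S(4,3) = 63.8390; S(4,4) = 36.7751
Terminal payoffs V(N, i) = max(S_T - K, 0):
  V(4,0) = 204.550855; V(4,1) = 62.975762; V(4,2) = 0.000000; V(4,3) = 0.000000; V(4,4) = 0.000000
Backward induction: V(k, i) = exp(-r*dt) * [p * V(k+1, i) + (1-p) * V(k+1, i+1)]; then take max(V_cont, immediate exercise) for American.
  V(3,0) = exp(-r*dt) * [p*204.550855 + (1-p)*62.975762] = 124.128784; exercise = 124.064100; V(3,0) = max -> 124.128784
  V(3,1) = exp(-r*dt) * [p*62.975762 + (1-p)*0.000000] = 27.216232; exercise = 16.610554; V(3,1) = max -> 27.216232
  V(3,2) = exp(-r*dt) * [p*0.000000 + (1-p)*0.000000] = 0.000000; exercise = 0.000000; V(3,2) = max -> 0.000000
  V(3,3) = exp(-r*dt) * [p*0.000000 + (1-p)*0.000000] = 0.000000; exercise = 0.000000; V(3,3) = max -> 0.000000
  V(2,0) = exp(-r*dt) * [p*124.128784 + (1-p)*27.216232] = 69.085321; exercise = 62.975762; V(2,0) = max -> 69.085321
  V(2,1) = exp(-r*dt) * [p*27.216232 + (1-p)*0.000000] = 11.762038; exercise = 0.000000; V(2,1) = max -> 11.762038
  V(2,2) = exp(-r*dt) * [p*0.000000 + (1-p)*0.000000] = 0.000000; exercise = 0.000000; V(2,2) = max -> 0.000000
  V(1,0) = exp(-r*dt) * [p*69.085321 + (1-p)*11.762038] = 36.529560; exercise = 16.610554; V(1,0) = max -> 36.529560
  V(1,1) = exp(-r*dt) * [p*11.762038 + (1-p)*0.000000] = 5.083200; exercise = 0.000000; V(1,1) = max -> 5.083200
  V(0,0) = exp(-r*dt) * [p*36.529560 + (1-p)*5.083200] = 18.670831; exercise = 0.000000; V(0,0) = max -> 18.670831

Answer: Price = V(0,0) = 18.6708


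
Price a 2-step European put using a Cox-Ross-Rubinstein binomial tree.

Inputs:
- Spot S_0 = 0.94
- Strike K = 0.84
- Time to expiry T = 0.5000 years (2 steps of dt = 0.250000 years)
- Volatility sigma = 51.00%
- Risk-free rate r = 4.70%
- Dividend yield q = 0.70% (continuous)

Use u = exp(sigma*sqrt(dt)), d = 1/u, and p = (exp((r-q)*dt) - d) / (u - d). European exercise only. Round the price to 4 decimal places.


Answer: Price = V(0,0) = 0.0796

Derivation:
dt = T/N = 0.250000
u = exp(sigma*sqrt(dt)) = 1.290462; d = 1/u = 0.774916
p = (exp((r-q)*dt) - d) / (u - d) = 0.456087
Discount per step: exp(-r*dt) = 0.988319
Stock lattice S(k, i) with i counting down-moves:
  k=0: S(0,0) = 0.9400
  k=1: S(1,0) = 1.2130; S(1,1) = 0.7284
  k=2: S(2,0) = 1.5654; S(2,1) = 0.9400; S(2,2) = 0.5645
Terminal payoffs V(N, i) = max(K - S_T, 0):
  V(2,0) = 0.000000; V(2,1) = 0.000000; V(2,2) = 0.275534
Backward induction: V(k, i) = exp(-r*dt) * [p * V(k+1, i) + (1-p) * V(k+1, i+1)].
  V(1,0) = exp(-r*dt) * [p*0.000000 + (1-p)*0.000000] = 0.000000
  V(1,1) = exp(-r*dt) * [p*0.000000 + (1-p)*0.275534] = 0.148116
  V(0,0) = exp(-r*dt) * [p*0.000000 + (1-p)*0.148116] = 0.079621


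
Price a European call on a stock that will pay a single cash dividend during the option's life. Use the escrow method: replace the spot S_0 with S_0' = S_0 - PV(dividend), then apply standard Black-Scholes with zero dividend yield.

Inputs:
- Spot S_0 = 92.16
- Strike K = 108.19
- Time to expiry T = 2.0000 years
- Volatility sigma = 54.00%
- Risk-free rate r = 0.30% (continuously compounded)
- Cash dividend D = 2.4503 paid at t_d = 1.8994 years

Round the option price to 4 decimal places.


PV(D) = D * exp(-r * t_d) = 2.4503 * 0.99431800 = 2.43637741
S_0' = S_0 - PV(D) = 92.1600 - 2.43637741 = 89.72362259
d1 = (ln(S_0'/K) + (r + sigma^2/2)*T) / (sigma*sqrt(T)) = 0.14462317
d2 = d1 - sigma*sqrt(T) = -0.61905216
exp(-rT) = 0.99401796
N(d1) = 0.55749580; N(d2) = 0.26794100
C = S_0' * N(d1) - K * exp(-rT) * N(d2) = 89.72362259 * 0.55749580 - 108.1900 * 0.99401796 * 0.26794100 = 21.2054

Answer: Price = 21.2054


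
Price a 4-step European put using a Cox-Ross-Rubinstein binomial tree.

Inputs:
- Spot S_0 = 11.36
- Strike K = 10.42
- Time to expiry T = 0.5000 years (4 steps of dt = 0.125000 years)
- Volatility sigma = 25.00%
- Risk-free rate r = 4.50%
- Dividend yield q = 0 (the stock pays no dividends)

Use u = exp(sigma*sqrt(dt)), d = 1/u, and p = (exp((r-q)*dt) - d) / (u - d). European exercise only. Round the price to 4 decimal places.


dt = T/N = 0.125000
u = exp(sigma*sqrt(dt)) = 1.092412; d = 1/u = 0.915405
p = (exp((r-q)*dt) - d) / (u - d) = 0.509785
Discount per step: exp(-r*dt) = 0.994391
Stock lattice S(k, i) with i counting down-moves:
  k=0: S(0,0) = 11.3600
  k=1: S(1,0) = 12.4098; S(1,1) = 10.3990
  k=2: S(2,0) = 13.5566; S(2,1) = 11.3600; S(2,2) = 9.5193
  k=3: S(3,0) = 14.8094; S(3,1) = 12.4098; S(3,2) = 10.3990; S(3,3) = 8.7140
  k=4: S(4,0) = 16.1780; S(4,1) = 13.5566; S(4,2) = 11.3600; S(4,3) = 9.5193; S(4,4) = 7.9769
Terminal payoffs V(N, i) = max(K - S_T, 0):
  V(4,0) = 0.000000; V(4,1) = 0.000000; V(4,2) = 0.000000; V(4,3) = 0.900696; V(4,4) = 2.443139
Backward induction: V(k, i) = exp(-r*dt) * [p * V(k+1, i) + (1-p) * V(k+1, i+1)].
  V(3,0) = exp(-r*dt) * [p*0.000000 + (1-p)*0.000000] = 0.000000
  V(3,1) = exp(-r*dt) * [p*0.000000 + (1-p)*0.000000] = 0.000000
  V(3,2) = exp(-r*dt) * [p*0.000000 + (1-p)*0.900696] = 0.439058
  V(3,3) = exp(-r*dt) * [p*0.900696 + (1-p)*2.443139] = 1.647531
  V(2,0) = exp(-r*dt) * [p*0.000000 + (1-p)*0.000000] = 0.000000
  V(2,1) = exp(-r*dt) * [p*0.000000 + (1-p)*0.439058] = 0.214025
  V(2,2) = exp(-r*dt) * [p*0.439058 + (1-p)*1.647531] = 1.025683
  V(1,0) = exp(-r*dt) * [p*0.000000 + (1-p)*0.214025] = 0.104330
  V(1,1) = exp(-r*dt) * [p*0.214025 + (1-p)*1.025683] = 0.608480
  V(0,0) = exp(-r*dt) * [p*0.104330 + (1-p)*0.608480] = 0.349500

Answer: Price = V(0,0) = 0.3495


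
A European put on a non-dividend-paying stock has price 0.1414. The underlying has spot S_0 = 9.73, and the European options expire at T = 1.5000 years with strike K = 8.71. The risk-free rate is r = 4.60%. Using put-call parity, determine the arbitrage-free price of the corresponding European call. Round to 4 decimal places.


Answer: Call price = 1.7421

Derivation:
Put-call parity: C - P = S_0 * exp(-qT) - K * exp(-rT).
S_0 * exp(-qT) = 9.7300 * 1.00000000 = 9.73000000
K * exp(-rT) = 8.7100 * 0.93332668 = 8.12927538
C = P + S*exp(-qT) - K*exp(-rT)
C = 0.1414 + 9.73000000 - 8.12927538 = 1.7421


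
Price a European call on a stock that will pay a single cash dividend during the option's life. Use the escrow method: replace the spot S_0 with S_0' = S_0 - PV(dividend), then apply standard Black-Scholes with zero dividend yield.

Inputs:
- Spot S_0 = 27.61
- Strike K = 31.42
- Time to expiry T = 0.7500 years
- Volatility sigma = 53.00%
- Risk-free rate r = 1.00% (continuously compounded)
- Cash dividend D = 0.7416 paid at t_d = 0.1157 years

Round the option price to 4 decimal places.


Answer: Price = 3.3806

Derivation:
PV(D) = D * exp(-r * t_d) = 0.7416 * 0.99884367 = 0.74074246
S_0' = S_0 - PV(D) = 27.6100 - 0.74074246 = 26.86925754
d1 = (ln(S_0'/K) + (r + sigma^2/2)*T) / (sigma*sqrt(T)) = -0.09504349
d2 = d1 - sigma*sqrt(T) = -0.55403696
exp(-rT) = 0.99252805
N(d1) = 0.46214014; N(d2) = 0.28977678
C = S_0' * N(d1) - K * exp(-rT) * N(d2) = 26.86925754 * 0.46214014 - 31.4200 * 0.99252805 * 0.28977678 = 3.3806


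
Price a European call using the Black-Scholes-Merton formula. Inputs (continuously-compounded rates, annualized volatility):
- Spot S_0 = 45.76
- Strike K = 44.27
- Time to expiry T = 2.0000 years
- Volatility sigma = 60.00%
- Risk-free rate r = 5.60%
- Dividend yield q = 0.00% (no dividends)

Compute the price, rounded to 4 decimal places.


Answer: Price = 17.3049

Derivation:
d1 = (ln(S/K) + (r - q + 0.5*sigma^2) * T) / (sigma * sqrt(T)) = 0.59526971
d2 = d1 - sigma * sqrt(T) = -0.25325843
exp(-rT) = 0.89404426; exp(-qT) = 1.00000000
C = S_0 * exp(-qT) * N(d1) - K * exp(-rT) * N(d2)
N(d1) = 0.72416840; N(d2) = 0.40003426
C = 45.7600 * 1.00000000 * 0.72416840 - 44.2700 * 0.89404426 * 0.40003426 = 17.3049


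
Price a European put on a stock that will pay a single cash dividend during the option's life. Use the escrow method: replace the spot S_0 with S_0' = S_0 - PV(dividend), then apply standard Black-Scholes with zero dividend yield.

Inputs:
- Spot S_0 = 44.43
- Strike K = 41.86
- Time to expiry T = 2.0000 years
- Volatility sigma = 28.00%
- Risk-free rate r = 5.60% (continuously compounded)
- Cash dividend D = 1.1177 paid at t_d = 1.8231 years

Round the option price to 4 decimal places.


PV(D) = D * exp(-r * t_d) = 1.1177 * 0.90294503 = 1.00922166
S_0' = S_0 - PV(D) = 44.4300 - 1.00922166 = 43.42077834
d1 = (ln(S_0'/K) + (r + sigma^2/2)*T) / (sigma*sqrt(T)) = 0.57328019
d2 = d1 - sigma*sqrt(T) = 0.17730039
exp(-rT) = 0.89404426
N(-d1) = 0.28322750; N(-d2) = 0.42963622
P = K * exp(-rT) * N(-d2) - S_0' * N(-d1) = 41.8600 * 0.89404426 * 0.42963622 - 43.42077834 * 0.28322750 = 3.7810

Answer: Price = 3.7810


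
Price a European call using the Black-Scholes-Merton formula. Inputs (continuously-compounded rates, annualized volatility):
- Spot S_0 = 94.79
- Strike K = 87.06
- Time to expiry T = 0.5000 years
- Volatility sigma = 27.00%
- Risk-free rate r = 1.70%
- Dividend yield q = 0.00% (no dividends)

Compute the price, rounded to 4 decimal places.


Answer: Price = 11.9280

Derivation:
d1 = (ln(S/K) + (r - q + 0.5*sigma^2) * T) / (sigma * sqrt(T)) = 0.58554403
d2 = d1 - sigma * sqrt(T) = 0.39462520
exp(-rT) = 0.99153602; exp(-qT) = 1.00000000
C = S_0 * exp(-qT) * N(d1) - K * exp(-rT) * N(d2)
N(d1) = 0.72090902; N(d2) = 0.65344024
C = 94.7900 * 1.00000000 * 0.72090902 - 87.0600 * 0.99153602 * 0.65344024 = 11.9280


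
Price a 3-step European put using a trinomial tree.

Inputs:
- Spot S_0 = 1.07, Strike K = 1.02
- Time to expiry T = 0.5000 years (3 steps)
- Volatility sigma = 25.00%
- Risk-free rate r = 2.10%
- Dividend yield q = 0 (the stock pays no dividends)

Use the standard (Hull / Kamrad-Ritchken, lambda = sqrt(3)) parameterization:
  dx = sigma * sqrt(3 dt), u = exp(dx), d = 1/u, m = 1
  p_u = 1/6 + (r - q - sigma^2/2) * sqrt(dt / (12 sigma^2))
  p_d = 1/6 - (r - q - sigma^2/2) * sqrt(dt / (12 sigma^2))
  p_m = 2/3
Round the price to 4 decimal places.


Answer: Price = V(0,0) = 0.0472

Derivation:
dt = T/N = 0.166667; dx = sigma*sqrt(3*dt) = 0.176777
u = exp(dx) = 1.193365; d = 1/u = 0.837967
p_u = 0.161835, p_m = 0.666667, p_d = 0.171499
Discount per step: exp(-r*dt) = 0.996506
Stock lattice S(k, j) with j the centered position index:
  k=0: S(0,+0) = 1.0700
  k=1: S(1,-1) = 0.8966; S(1,+0) = 1.0700; S(1,+1) = 1.2769
  k=2: S(2,-2) = 0.7513; S(2,-1) = 0.8966; S(2,+0) = 1.0700; S(2,+1) = 1.2769; S(2,+2) = 1.5238
  k=3: S(3,-3) = 0.6296; S(3,-2) = 0.7513; S(3,-1) = 0.8966; S(3,+0) = 1.0700; S(3,+1) = 1.2769; S(3,+2) = 1.5238; S(3,+3) = 1.8185
Terminal payoffs V(N, j) = max(K - S_T, 0):
  V(3,-3) = 0.390401; V(3,-2) = 0.268658; V(3,-1) = 0.123375; V(3,+0) = 0.000000; V(3,+1) = 0.000000; V(3,+2) = 0.000000; V(3,+3) = 0.000000
Backward induction: V(k, j) = exp(-r*dt) * [p_u * V(k+1, j+1) + p_m * V(k+1, j) + p_d * V(k+1, j-1)]
  V(2,-2) = exp(-r*dt) * [p_u*0.123375 + p_m*0.268658 + p_d*0.390401] = 0.265096
  V(2,-1) = exp(-r*dt) * [p_u*0.000000 + p_m*0.123375 + p_d*0.268658] = 0.127876
  V(2,+0) = exp(-r*dt) * [p_u*0.000000 + p_m*0.000000 + p_d*0.123375] = 0.021085
  V(2,+1) = exp(-r*dt) * [p_u*0.000000 + p_m*0.000000 + p_d*0.000000] = 0.000000
  V(2,+2) = exp(-r*dt) * [p_u*0.000000 + p_m*0.000000 + p_d*0.000000] = 0.000000
  V(1,-1) = exp(-r*dt) * [p_u*0.021085 + p_m*0.127876 + p_d*0.265096] = 0.133658
  V(1,+0) = exp(-r*dt) * [p_u*0.000000 + p_m*0.021085 + p_d*0.127876] = 0.035861
  V(1,+1) = exp(-r*dt) * [p_u*0.000000 + p_m*0.000000 + p_d*0.021085] = 0.003603
  V(0,+0) = exp(-r*dt) * [p_u*0.003603 + p_m*0.035861 + p_d*0.133658] = 0.047247


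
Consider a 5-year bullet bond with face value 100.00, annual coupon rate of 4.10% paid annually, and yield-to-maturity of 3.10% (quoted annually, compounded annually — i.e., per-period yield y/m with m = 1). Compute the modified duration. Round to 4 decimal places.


Coupon per period c = face * coupon_rate / m = 4.100000
Periods per year m = 1; per-period yield y/m = 0.031000
Number of cashflows N = 5
Cashflows (t years, CF_t, discount factor 1/(1+y/m)^(m*t), PV):
  t = 1.0000: CF_t = 4.100000, DF = 0.969932, PV = 3.976722
  t = 2.0000: CF_t = 4.100000, DF = 0.940768, PV = 3.857150
  t = 3.0000: CF_t = 4.100000, DF = 0.912481, PV = 3.741174
  t = 4.0000: CF_t = 4.100000, DF = 0.885045, PV = 3.628684
  t = 5.0000: CF_t = 104.100000, DF = 0.858434, PV = 89.362931
Price P = sum_t PV_t = 104.566660
First compute Macaulay numerator sum_t t * PV_t:
  t * PV_t at t = 1.0000: 3.976722
  t * PV_t at t = 2.0000: 7.714300
  t * PV_t at t = 3.0000: 11.223521
  t * PV_t at t = 4.0000: 14.514738
  t * PV_t at t = 5.0000: 446.814653
Macaulay duration D = 484.243933 / 104.566660 = 4.630959
Modified duration = D / (1 + y/m) = 4.630959 / (1 + 0.031000) = 4.491716

Answer: Modified duration = 4.4917


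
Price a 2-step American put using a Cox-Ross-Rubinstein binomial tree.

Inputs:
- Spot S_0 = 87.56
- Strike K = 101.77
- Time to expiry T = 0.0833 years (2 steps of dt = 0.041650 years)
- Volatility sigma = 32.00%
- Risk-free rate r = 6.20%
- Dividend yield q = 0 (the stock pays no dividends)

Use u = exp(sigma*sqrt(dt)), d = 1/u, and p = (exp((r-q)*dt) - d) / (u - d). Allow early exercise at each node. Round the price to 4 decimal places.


Answer: Price = V(0,0) = 14.2100

Derivation:
dt = T/N = 0.041650
u = exp(sigma*sqrt(dt)) = 1.067486; d = 1/u = 0.936780
p = (exp((r-q)*dt) - d) / (u - d) = 0.503461
Discount per step: exp(-r*dt) = 0.997421
Stock lattice S(k, i) with i counting down-moves:
  k=0: S(0,0) = 87.5600
  k=1: S(1,0) = 93.4691; S(1,1) = 82.0245
  k=2: S(2,0) = 99.7770; S(2,1) = 87.5600; S(2,2) = 76.8389
Terminal payoffs V(N, i) = max(K - S_T, 0):
  V(2,0) = 1.993010; V(2,1) = 14.210000; V(2,2) = 24.931106
Backward induction: V(k, i) = exp(-r*dt) * [p * V(k+1, i) + (1-p) * V(k+1, i+1)]; then take max(V_cont, immediate exercise) for American.
  V(1,0) = exp(-r*dt) * [p*1.993010 + (1-p)*14.210000] = 8.038435; exercise = 8.300897; V(1,0) = max -> 8.300897
  V(1,1) = exp(-r*dt) * [p*14.210000 + (1-p)*24.931106] = 19.483069; exercise = 19.745530; V(1,1) = max -> 19.745530
  V(0,0) = exp(-r*dt) * [p*8.300897 + (1-p)*19.745530] = 13.947538; exercise = 14.210000; V(0,0) = max -> 14.210000


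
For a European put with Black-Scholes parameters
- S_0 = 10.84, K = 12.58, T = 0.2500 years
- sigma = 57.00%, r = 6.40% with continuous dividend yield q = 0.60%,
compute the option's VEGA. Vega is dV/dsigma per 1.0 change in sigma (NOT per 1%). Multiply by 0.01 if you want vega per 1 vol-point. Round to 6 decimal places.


Answer: Vega = 2.045313

Derivation:
d1 = -0.3289570360; d2 = -0.6139570360
phi(d1) = 0.3779305241; exp(-qT) = 0.9985011244; exp(-rT) = 0.9841273201
Vega = S * exp(-qT) * phi(d1) * sqrt(T) = 10.8400 * 0.9985011244 * 0.3779305241 * 0.5000000000 = 2.045313


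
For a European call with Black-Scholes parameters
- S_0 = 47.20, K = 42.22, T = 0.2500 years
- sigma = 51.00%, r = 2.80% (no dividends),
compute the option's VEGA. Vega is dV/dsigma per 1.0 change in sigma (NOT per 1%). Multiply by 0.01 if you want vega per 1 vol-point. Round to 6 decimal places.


Answer: Vega = 7.900726

Derivation:
d1 = 0.5922052948; d2 = 0.3372052948
phi(d1) = 0.3347765151; exp(-qT) = 1.0000000000; exp(-rT) = 0.9930244429
Vega = S * exp(-qT) * phi(d1) * sqrt(T) = 47.2000 * 1.0000000000 * 0.3347765151 * 0.5000000000 = 7.900726


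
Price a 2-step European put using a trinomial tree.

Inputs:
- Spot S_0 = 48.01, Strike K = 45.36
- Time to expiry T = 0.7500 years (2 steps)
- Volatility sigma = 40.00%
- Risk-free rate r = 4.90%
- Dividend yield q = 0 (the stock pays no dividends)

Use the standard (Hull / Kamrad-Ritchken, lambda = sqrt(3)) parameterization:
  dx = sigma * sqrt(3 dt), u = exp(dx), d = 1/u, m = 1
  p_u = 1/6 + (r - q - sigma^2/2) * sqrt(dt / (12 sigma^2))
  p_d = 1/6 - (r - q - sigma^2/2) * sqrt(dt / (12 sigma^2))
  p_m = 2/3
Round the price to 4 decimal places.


Answer: Price = V(0,0) = 4.0116

Derivation:
dt = T/N = 0.375000; dx = sigma*sqrt(3*dt) = 0.424264
u = exp(dx) = 1.528465; d = 1/u = 0.654251
p_u = 0.152966, p_m = 0.666667, p_d = 0.180367
Discount per step: exp(-r*dt) = 0.981793
Stock lattice S(k, j) with j the centered position index:
  k=0: S(0,+0) = 48.0100
  k=1: S(1,-1) = 31.4106; S(1,+0) = 48.0100; S(1,+1) = 73.3816
  k=2: S(2,-2) = 20.5504; S(2,-1) = 31.4106; S(2,+0) = 48.0100; S(2,+1) = 73.3816; S(2,+2) = 112.1612
Terminal payoffs V(N, j) = max(K - S_T, 0):
  V(2,-2) = 24.809584; V(2,-1) = 13.949405; V(2,+0) = 0.000000; V(2,+1) = 0.000000; V(2,+2) = 0.000000
Backward induction: V(k, j) = exp(-r*dt) * [p_u * V(k+1, j+1) + p_m * V(k+1, j) + p_d * V(k+1, j-1)]
  V(1,-1) = exp(-r*dt) * [p_u*0.000000 + p_m*13.949405 + p_d*24.809584] = 13.523636
  V(1,+0) = exp(-r*dt) * [p_u*0.000000 + p_m*0.000000 + p_d*13.949405] = 2.470201
  V(1,+1) = exp(-r*dt) * [p_u*0.000000 + p_m*0.000000 + p_d*0.000000] = 0.000000
  V(0,+0) = exp(-r*dt) * [p_u*0.000000 + p_m*2.470201 + p_d*13.523636] = 4.011621


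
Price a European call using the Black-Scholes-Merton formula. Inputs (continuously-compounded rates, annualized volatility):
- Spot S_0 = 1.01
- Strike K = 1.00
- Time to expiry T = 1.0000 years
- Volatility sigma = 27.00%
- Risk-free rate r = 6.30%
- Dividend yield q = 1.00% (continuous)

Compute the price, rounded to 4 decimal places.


Answer: Price = 0.1374

Derivation:
d1 = (ln(S/K) + (r - q + 0.5*sigma^2) * T) / (sigma * sqrt(T)) = 0.36814937
d2 = d1 - sigma * sqrt(T) = 0.09814937
exp(-rT) = 0.93894347; exp(-qT) = 0.99004983
C = S_0 * exp(-qT) * N(d1) - K * exp(-rT) * N(d2)
N(d1) = 0.64361907; N(d2) = 0.53909316
C = 1.0100 * 0.99004983 * 0.64361907 - 1.0000 * 0.93894347 * 0.53909316 = 0.1374


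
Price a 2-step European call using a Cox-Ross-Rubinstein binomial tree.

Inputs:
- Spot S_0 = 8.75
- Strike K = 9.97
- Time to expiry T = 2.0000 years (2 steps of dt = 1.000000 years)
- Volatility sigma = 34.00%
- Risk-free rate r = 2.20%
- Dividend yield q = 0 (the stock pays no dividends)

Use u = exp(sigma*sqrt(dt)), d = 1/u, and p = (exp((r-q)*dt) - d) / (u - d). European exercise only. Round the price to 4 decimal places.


dt = T/N = 1.000000
u = exp(sigma*sqrt(dt)) = 1.404948; d = 1/u = 0.711770
p = (exp((r-q)*dt) - d) / (u - d) = 0.447899
Discount per step: exp(-r*dt) = 0.978240
Stock lattice S(k, i) with i counting down-moves:
  k=0: S(0,0) = 8.7500
  k=1: S(1,0) = 12.2933; S(1,1) = 6.2280
  k=2: S(2,0) = 17.2714; S(2,1) = 8.7500; S(2,2) = 4.4329
Terminal payoffs V(N, i) = max(S_T - K, 0):
  V(2,0) = 7.301430; V(2,1) = 0.000000; V(2,2) = 0.000000
Backward induction: V(k, i) = exp(-r*dt) * [p * V(k+1, i) + (1-p) * V(k+1, i+1)].
  V(1,0) = exp(-r*dt) * [p*7.301430 + (1-p)*0.000000] = 3.199143
  V(1,1) = exp(-r*dt) * [p*0.000000 + (1-p)*0.000000] = 0.000000
  V(0,0) = exp(-r*dt) * [p*3.199143 + (1-p)*0.000000] = 1.401714

Answer: Price = V(0,0) = 1.4017


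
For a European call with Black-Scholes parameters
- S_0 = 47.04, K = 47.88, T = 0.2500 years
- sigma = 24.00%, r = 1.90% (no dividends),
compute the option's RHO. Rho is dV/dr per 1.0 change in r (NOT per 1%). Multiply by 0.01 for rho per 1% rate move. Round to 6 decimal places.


Answer: Rho = 5.162330

Derivation:
d1 = -0.0479131425; d2 = -0.1679131425
phi(d1) = 0.3984846234; exp(-qT) = 1.0000000000; exp(-rT) = 0.9952612634
N(d2) = 0.4333258054
Rho = K*T*exp(-rT)*N(d2) = 47.8800 * 0.2500 * 0.9952612634 * 0.4333258054 = 5.162330


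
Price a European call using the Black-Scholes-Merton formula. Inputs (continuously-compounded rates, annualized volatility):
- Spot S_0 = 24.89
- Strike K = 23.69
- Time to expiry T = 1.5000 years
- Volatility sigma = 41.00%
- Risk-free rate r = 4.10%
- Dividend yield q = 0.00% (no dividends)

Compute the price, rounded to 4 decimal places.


Answer: Price = 6.0928

Derivation:
d1 = (ln(S/K) + (r - q + 0.5*sigma^2) * T) / (sigma * sqrt(T)) = 0.47195115
d2 = d1 - sigma * sqrt(T) = -0.03019425
exp(-rT) = 0.94035295; exp(-qT) = 1.00000000
C = S_0 * exp(-qT) * N(d1) - K * exp(-rT) * N(d2)
N(d1) = 0.68151917; N(d2) = 0.48795607
C = 24.8900 * 1.00000000 * 0.68151917 - 23.6900 * 0.94035295 * 0.48795607 = 6.0928


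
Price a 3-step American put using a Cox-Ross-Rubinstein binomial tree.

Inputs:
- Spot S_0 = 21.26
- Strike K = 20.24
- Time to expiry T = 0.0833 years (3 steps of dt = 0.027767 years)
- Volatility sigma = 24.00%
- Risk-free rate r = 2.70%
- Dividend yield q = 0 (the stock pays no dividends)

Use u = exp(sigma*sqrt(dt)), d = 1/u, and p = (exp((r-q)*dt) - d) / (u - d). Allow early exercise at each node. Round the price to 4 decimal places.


dt = T/N = 0.027767
u = exp(sigma*sqrt(dt)) = 1.040802; d = 1/u = 0.960797
p = (exp((r-q)*dt) - d) / (u - d) = 0.499377
Discount per step: exp(-r*dt) = 0.999251
Stock lattice S(k, i) with i counting down-moves:
  k=0: S(0,0) = 21.2600
  k=1: S(1,0) = 22.1275; S(1,1) = 20.4265
  k=2: S(2,0) = 23.0303; S(2,1) = 21.2600; S(2,2) = 19.6258
  k=3: S(3,0) = 23.9700; S(3,1) = 22.1275; S(3,2) = 20.4265; S(3,3) = 18.8564
Terminal payoffs V(N, i) = max(K - S_T, 0):
  V(3,0) = 0.000000; V(3,1) = 0.000000; V(3,2) = 0.000000; V(3,3) = 1.383619
Backward induction: V(k, i) = exp(-r*dt) * [p * V(k+1, i) + (1-p) * V(k+1, i+1)]; then take max(V_cont, immediate exercise) for American.
  V(2,0) = exp(-r*dt) * [p*0.000000 + (1-p)*0.000000] = 0.000000; exercise = 0.000000; V(2,0) = max -> 0.000000
  V(2,1) = exp(-r*dt) * [p*0.000000 + (1-p)*0.000000] = 0.000000; exercise = 0.000000; V(2,1) = max -> 0.000000
  V(2,2) = exp(-r*dt) * [p*0.000000 + (1-p)*1.383619] = 0.692152; exercise = 0.614232; V(2,2) = max -> 0.692152
  V(1,0) = exp(-r*dt) * [p*0.000000 + (1-p)*0.000000] = 0.000000; exercise = 0.000000; V(1,0) = max -> 0.000000
  V(1,1) = exp(-r*dt) * [p*0.000000 + (1-p)*0.692152] = 0.346247; exercise = 0.000000; V(1,1) = max -> 0.346247
  V(0,0) = exp(-r*dt) * [p*0.000000 + (1-p)*0.346247] = 0.173209; exercise = 0.000000; V(0,0) = max -> 0.173209

Answer: Price = V(0,0) = 0.1732


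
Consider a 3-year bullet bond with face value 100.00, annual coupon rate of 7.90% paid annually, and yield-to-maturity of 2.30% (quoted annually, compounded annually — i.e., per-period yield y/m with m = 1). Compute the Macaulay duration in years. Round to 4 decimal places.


Coupon per period c = face * coupon_rate / m = 7.900000
Periods per year m = 1; per-period yield y/m = 0.023000
Number of cashflows N = 3
Cashflows (t years, CF_t, discount factor 1/(1+y/m)^(m*t), PV):
  t = 1.0000: CF_t = 7.900000, DF = 0.977517, PV = 7.722385
  t = 2.0000: CF_t = 7.900000, DF = 0.955540, PV = 7.548764
  t = 3.0000: CF_t = 107.900000, DF = 0.934056, PV = 100.784685
Price P = sum_t PV_t = 116.055834
Macaulay numerator sum_t t * PV_t:
  t * PV_t at t = 1.0000: 7.722385
  t * PV_t at t = 2.0000: 15.097527
  t * PV_t at t = 3.0000: 302.354056
Macaulay duration D = (sum_t t * PV_t) / P = 325.173968 / 116.055834 = 2.801875

Answer: Macaulay duration = 2.8019 years


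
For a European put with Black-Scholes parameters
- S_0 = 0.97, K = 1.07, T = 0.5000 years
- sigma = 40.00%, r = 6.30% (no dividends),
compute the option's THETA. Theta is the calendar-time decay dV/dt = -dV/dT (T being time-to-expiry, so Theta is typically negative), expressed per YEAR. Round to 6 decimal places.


d1 = -0.0941083322; d2 = -0.3769510447
phi(d1) = 0.3971795942; exp(-qT) = 1.0000000000; exp(-rT) = 0.9689909565
Theta = -S*exp(-qT)*phi(d1)*sigma/(2*sqrt(T)) + r*K*exp(-rT)*N(-d2) - q*S*exp(-qT)*N(-d1)
N(-d1) = 0.5374884492; N(-d2) = 0.6468950068; sqrt(T) = 0.7071067812
Term 1 = -0.9700 * 1.0000000000 * 0.3971795942 * 0.4000 / (2 * 0.7071067812) = -0.1089691731
Term 2 = 0.0630 * 1.0700 * 0.9689909565 * 0.6468950068 = 0.0422549751
Term 3 = 0 (no dividend yield, q = 0)
Theta = -0.1089691731 + (0.0422549751) + (0.0000000000) = -0.066714

Answer: Theta = -0.066714


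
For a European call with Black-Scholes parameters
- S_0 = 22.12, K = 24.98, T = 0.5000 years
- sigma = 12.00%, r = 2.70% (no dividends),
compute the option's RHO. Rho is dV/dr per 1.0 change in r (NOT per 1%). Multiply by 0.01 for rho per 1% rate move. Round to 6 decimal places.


Answer: Rho = 1.158731

Derivation:
d1 = -1.2314656808; d2 = -1.3163184945
phi(d1) = 0.1868979759; exp(-qT) = 1.0000000000; exp(-rT) = 0.9865907163
N(d2) = 0.0940335830
Rho = K*T*exp(-rT)*N(d2) = 24.9800 * 0.5000 * 0.9865907163 * 0.0940335830 = 1.158731


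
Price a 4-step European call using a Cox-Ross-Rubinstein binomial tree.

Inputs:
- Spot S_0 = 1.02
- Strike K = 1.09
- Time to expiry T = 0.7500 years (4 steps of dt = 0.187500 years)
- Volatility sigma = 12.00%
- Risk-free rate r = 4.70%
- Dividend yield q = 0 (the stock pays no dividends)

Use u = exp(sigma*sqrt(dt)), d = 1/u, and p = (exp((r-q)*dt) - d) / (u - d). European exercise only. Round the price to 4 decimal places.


dt = T/N = 0.187500
u = exp(sigma*sqrt(dt)) = 1.053335; d = 1/u = 0.949365
p = (exp((r-q)*dt) - d) / (u - d) = 0.572147
Discount per step: exp(-r*dt) = 0.991226
Stock lattice S(k, i) with i counting down-moves:
  k=0: S(0,0) = 1.0200
  k=1: S(1,0) = 1.0744; S(1,1) = 0.9684
  k=2: S(2,0) = 1.1317; S(2,1) = 1.0200; S(2,2) = 0.9193
  k=3: S(3,0) = 1.1921; S(3,1) = 1.0744; S(3,2) = 0.9684; S(3,3) = 0.8728
  k=4: S(4,0) = 1.2556; S(4,1) = 1.1317; S(4,2) = 1.0200; S(4,3) = 0.9193; S(4,4) = 0.8286
Terminal payoffs V(N, i) = max(S_T - K, 0):
  V(4,0) = 0.165644; V(4,1) = 0.041705; V(4,2) = 0.000000; V(4,3) = 0.000000; V(4,4) = 0.000000
Backward induction: V(k, i) = exp(-r*dt) * [p * V(k+1, i) + (1-p) * V(k+1, i+1)].
  V(3,0) = exp(-r*dt) * [p*0.165644 + (1-p)*0.041705] = 0.111629
  V(3,1) = exp(-r*dt) * [p*0.041705 + (1-p)*0.000000] = 0.023652
  V(3,2) = exp(-r*dt) * [p*0.000000 + (1-p)*0.000000] = 0.000000
  V(3,3) = exp(-r*dt) * [p*0.000000 + (1-p)*0.000000] = 0.000000
  V(2,0) = exp(-r*dt) * [p*0.111629 + (1-p)*0.023652] = 0.073339
  V(2,1) = exp(-r*dt) * [p*0.023652 + (1-p)*0.000000] = 0.013414
  V(2,2) = exp(-r*dt) * [p*0.000000 + (1-p)*0.000000] = 0.000000
  V(1,0) = exp(-r*dt) * [p*0.073339 + (1-p)*0.013414] = 0.047281
  V(1,1) = exp(-r*dt) * [p*0.013414 + (1-p)*0.000000] = 0.007607
  V(0,0) = exp(-r*dt) * [p*0.047281 + (1-p)*0.007607] = 0.030041

Answer: Price = V(0,0) = 0.0300


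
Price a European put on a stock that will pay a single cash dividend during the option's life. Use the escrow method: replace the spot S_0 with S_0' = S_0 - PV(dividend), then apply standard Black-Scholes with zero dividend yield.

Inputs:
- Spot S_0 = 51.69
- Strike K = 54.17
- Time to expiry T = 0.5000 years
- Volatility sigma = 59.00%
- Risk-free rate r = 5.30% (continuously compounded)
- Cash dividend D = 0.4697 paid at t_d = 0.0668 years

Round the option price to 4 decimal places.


Answer: Price = 9.3771

Derivation:
PV(D) = D * exp(-r * t_d) = 0.4697 * 0.99646586 = 0.46804001
S_0' = S_0 - PV(D) = 51.6900 - 0.46804001 = 51.22195999
d1 = (ln(S_0'/K) + (r + sigma^2/2)*T) / (sigma*sqrt(T)) = 0.13798433
d2 = d1 - sigma*sqrt(T) = -0.27920867
exp(-rT) = 0.97384804
N(-d1) = 0.44512640; N(-d2) = 0.60995766
P = K * exp(-rT) * N(-d2) - S_0' * N(-d1) = 54.1700 * 0.97384804 * 0.60995766 - 51.22195999 * 0.44512640 = 9.3771


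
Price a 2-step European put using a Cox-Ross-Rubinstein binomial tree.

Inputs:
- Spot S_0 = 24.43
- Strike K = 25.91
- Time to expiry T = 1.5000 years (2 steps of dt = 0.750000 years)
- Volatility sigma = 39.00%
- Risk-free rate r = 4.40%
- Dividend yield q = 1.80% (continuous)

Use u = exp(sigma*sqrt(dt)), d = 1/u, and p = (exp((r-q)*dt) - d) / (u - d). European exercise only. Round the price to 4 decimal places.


dt = T/N = 0.750000
u = exp(sigma*sqrt(dt)) = 1.401790; d = 1/u = 0.713374
p = (exp((r-q)*dt) - d) / (u - d) = 0.444960
Discount per step: exp(-r*dt) = 0.967539
Stock lattice S(k, i) with i counting down-moves:
  k=0: S(0,0) = 24.4300
  k=1: S(1,0) = 34.2457; S(1,1) = 17.4277
  k=2: S(2,0) = 48.0053; S(2,1) = 24.4300; S(2,2) = 12.4325
Terminal payoffs V(N, i) = max(K - S_T, 0):
  V(2,0) = 0.000000; V(2,1) = 1.480000; V(2,2) = 13.477524
Backward induction: V(k, i) = exp(-r*dt) * [p * V(k+1, i) + (1-p) * V(k+1, i+1)].
  V(1,0) = exp(-r*dt) * [p*0.000000 + (1-p)*1.480000] = 0.794793
  V(1,1) = exp(-r*dt) * [p*1.480000 + (1-p)*13.477524] = 7.874898
  V(0,0) = exp(-r*dt) * [p*0.794793 + (1-p)*7.874898] = 4.571170

Answer: Price = V(0,0) = 4.5712


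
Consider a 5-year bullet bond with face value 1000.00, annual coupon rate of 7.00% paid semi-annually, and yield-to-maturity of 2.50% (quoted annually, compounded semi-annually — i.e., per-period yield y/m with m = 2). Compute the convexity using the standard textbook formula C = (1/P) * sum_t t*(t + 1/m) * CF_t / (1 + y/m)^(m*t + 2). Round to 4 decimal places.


Coupon per period c = face * coupon_rate / m = 35.000000
Periods per year m = 2; per-period yield y/m = 0.012500
Number of cashflows N = 10
Cashflows (t years, CF_t, discount factor 1/(1+y/m)^(m*t), PV):
  t = 0.5000: CF_t = 35.000000, DF = 0.987654, PV = 34.567901
  t = 1.0000: CF_t = 35.000000, DF = 0.975461, PV = 34.141137
  t = 1.5000: CF_t = 35.000000, DF = 0.963418, PV = 33.719642
  t = 2.0000: CF_t = 35.000000, DF = 0.951524, PV = 33.303350
  t = 2.5000: CF_t = 35.000000, DF = 0.939777, PV = 32.892197
  t = 3.0000: CF_t = 35.000000, DF = 0.928175, PV = 32.486121
  t = 3.5000: CF_t = 35.000000, DF = 0.916716, PV = 32.085057
  t = 4.0000: CF_t = 35.000000, DF = 0.905398, PV = 31.688946
  t = 4.5000: CF_t = 35.000000, DF = 0.894221, PV = 31.297724
  t = 5.0000: CF_t = 1035.000000, DF = 0.883181, PV = 914.092259
Price P = sum_t PV_t = 1210.274333
Convexity numerator sum_t t*(t + 1/m) * CF_t / (1+y/m)^(m*t + 2):
  t = 0.5000: term = 16.859821
  t = 1.0000: term = 49.955024
  t = 1.5000: term = 98.676592
  t = 2.0000: term = 162.430603
  t = 2.5000: term = 240.637931
  t = 3.0000: term = 332.733929
  t = 3.5000: term = 438.168137
  t = 4.0000: term = 556.403983
  t = 4.5000: term = 686.918498
  t = 5.0000: term = 24520.688540
Convexity = (1/P) * sum = 27103.473058 / 1210.274333 = 22.394487

Answer: Convexity = 22.3945
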